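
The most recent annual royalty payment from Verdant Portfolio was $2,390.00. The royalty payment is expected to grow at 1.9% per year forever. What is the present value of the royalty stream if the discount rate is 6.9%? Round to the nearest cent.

$48708.20

D₁ = D₀ × (1 + g) = $2,390.00 × 1.019 = $2,435.4100
Growing perpetuity: P = D₁ / (r − g) = $2,435.4100 / (0.069 − 0.019) = $48,708.20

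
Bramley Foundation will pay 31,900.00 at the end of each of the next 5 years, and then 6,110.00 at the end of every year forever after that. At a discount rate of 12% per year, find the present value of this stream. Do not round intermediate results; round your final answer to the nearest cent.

143883.84

PV of 5-year annuity: 31,900.00 × [1 − (1+0.12)^−5] / 0.12 = 114992.36085
Perpetuity value at year 5: 6,110.00 / 0.12 = 50916.66667
PV of perpetuity: 50916.66667 / (1+0.12)^5 = 28891.48407
Total PV = 114992.36085 + 28891.48407 = 143883.84493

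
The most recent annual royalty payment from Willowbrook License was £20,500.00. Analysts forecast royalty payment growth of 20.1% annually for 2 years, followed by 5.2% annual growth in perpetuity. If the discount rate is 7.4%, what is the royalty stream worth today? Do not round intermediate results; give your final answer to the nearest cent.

D_1 = 24620.50000
D_2 = 29569.22050
Terminal value at year 2: TV = D_2×(1+g_2)/(r−g_2) = 31106.81997/0.022 = 1413946.36209
P_0 = D_1/(1+r)^1 + D_2/(1+r)^2 + TV/(1+r)^2
    = 22924.11546 + 25634.88144 + 1225813.42142 = 1274372.41832

£1274372.42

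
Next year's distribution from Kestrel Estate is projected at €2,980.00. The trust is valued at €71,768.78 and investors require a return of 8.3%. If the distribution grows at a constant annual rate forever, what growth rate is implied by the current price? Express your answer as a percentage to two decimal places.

P = D₁/(r−g) ⇒ g = r − D₁/P = 0.083 − €2,980.00/€71,768.78 = 0.041478

4.15%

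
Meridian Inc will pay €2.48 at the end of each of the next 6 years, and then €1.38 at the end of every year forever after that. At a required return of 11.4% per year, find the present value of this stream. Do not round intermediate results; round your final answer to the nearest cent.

€16.71

PV of 6-year annuity: €2.48 × [1 − (1+0.114)^−6] / 0.114 = 10.37194
Perpetuity value at year 6: €1.38 / 0.114 = 12.10526
PV of perpetuity: 12.10526 / (1+0.114)^6 = 6.33378
Total PV = 10.37194 + 6.33378 = 16.70572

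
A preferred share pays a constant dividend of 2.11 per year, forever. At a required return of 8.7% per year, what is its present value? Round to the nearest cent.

24.25

Level perpetuity: PV = C / r = 2.11 / 0.087 = 24.25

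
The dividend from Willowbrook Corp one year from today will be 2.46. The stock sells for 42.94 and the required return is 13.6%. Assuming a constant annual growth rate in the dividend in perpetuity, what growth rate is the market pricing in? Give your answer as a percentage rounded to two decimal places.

P = D₁/(r−g) ⇒ g = r − D₁/P = 0.136 − 2.46/42.94 = 0.078711

7.87%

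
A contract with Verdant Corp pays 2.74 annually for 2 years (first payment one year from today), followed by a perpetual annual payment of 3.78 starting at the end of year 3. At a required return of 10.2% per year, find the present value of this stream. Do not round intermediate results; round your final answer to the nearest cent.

35.26

PV of 2-year annuity: 2.74 × [1 − (1+0.102)^−2] / 0.102 = 4.74264
Perpetuity value at year 2: 3.78 / 0.102 = 37.05882
PV of perpetuity: 37.05882 / (1+0.102)^2 = 30.51606
Total PV = 4.74264 + 30.51606 = 35.25870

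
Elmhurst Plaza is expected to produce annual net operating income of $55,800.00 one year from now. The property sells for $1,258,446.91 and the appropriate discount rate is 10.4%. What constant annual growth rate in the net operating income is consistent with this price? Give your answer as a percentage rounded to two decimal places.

P = D₁/(r−g) ⇒ g = r − D₁/P = 0.104 − $55,800.00/$1,258,446.91 = 0.059660

5.97%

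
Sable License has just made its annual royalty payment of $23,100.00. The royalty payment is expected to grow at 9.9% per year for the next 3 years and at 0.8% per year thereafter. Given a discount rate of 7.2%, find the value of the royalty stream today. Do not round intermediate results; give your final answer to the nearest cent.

D_1 = 25386.90000
D_2 = 27900.20310
D_3 = 30662.32321
Terminal value at year 3: TV = D_3×(1+g_2)/(r−g_2) = 30907.62179/0.064 = 482931.59051
P_0 = D_1/(1+r)^1 + D_2/(1+r)^2 + D_3/(1+r)^3 + TV/(1+r)^3
    = 23681.80970 + 24278.27319 + 24889.75955 + 392013.71292 = 464863.55536

$464863.56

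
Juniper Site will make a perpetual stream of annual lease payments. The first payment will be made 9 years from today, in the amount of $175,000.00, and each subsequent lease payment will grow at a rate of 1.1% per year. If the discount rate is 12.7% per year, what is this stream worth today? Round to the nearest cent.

$579680.55

Value at end of year 8: C₁ / (r − g) = $175,000.00 / (0.127 − 0.011) = $1,508,620.6897
Discount to today: PV = $1,508,620.6897 / (1 + 0.127)^8 = $1,508,620.6897 / 2.602504 = $579,680.55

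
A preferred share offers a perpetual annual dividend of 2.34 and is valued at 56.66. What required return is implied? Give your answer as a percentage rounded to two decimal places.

4.13%

P = C/r ⇒ r = C/P = 2.34/56.66 = 0.041299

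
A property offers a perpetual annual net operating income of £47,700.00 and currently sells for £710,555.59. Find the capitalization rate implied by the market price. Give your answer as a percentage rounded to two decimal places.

P = C/r ⇒ r = C/P = £47,700.00/£710,555.59 = 0.067131

6.71%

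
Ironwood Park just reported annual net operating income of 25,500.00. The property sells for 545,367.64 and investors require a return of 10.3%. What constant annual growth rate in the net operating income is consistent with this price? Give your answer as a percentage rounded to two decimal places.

P = D₀(1+g)/(r−g) ⇒ P(r−g) = D₀(1+g) ⇒ g(P+D₀) = P·r − D₀
g = (P·r − D₀)/(P + D₀) = (545,367.64×0.103 − 25,500.00) / (545,367.64 + 25,500.00) = 0.053730

5.37%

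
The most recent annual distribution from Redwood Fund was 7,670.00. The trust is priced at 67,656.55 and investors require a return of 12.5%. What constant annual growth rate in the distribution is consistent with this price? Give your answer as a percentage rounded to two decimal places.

1.04%

P = D₀(1+g)/(r−g) ⇒ P(r−g) = D₀(1+g) ⇒ g(P+D₀) = P·r − D₀
g = (P·r − D₀)/(P + D₀) = (67,656.55×0.125 − 7,670.00) / (67,656.55 + 7,670.00) = 0.010449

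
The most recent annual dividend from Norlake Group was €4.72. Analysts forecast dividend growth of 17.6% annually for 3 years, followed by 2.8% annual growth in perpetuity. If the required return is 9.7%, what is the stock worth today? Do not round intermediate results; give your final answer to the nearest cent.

D_1 = 5.55072
D_2 = 6.52765
D_3 = 7.67651
Terminal value at year 3: TV = D_3×(1+g_2)/(r−g_2) = 7.89145/0.069 = 114.36891
P_0 = D_1/(1+r)^1 + D_2/(1+r)^2 + D_3/(1+r)^3 + TV/(1+r)^3
    = 5.05991 + 5.42430 + 5.81492 + 86.63395 = 102.93308

€102.93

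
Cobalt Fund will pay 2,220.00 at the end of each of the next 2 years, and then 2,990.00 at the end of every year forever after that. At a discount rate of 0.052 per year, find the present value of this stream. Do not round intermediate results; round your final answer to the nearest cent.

56072.30

PV of 2-year annuity: 2,220.00 × [1 − (1+0.052)^−2] / 0.052 = 4116.22259
Perpetuity value at year 2: 2,990.00 / 0.052 = 57500.00000
PV of perpetuity: 57500.00000 / (1+0.052)^2 = 51956.07859
Total PV = 4116.22259 + 51956.07859 = 56072.30118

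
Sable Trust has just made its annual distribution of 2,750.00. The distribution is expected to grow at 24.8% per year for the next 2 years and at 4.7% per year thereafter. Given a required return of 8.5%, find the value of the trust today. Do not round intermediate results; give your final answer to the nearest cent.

D_1 = 3432.00000
D_2 = 4283.13600
Terminal value at year 2: TV = D_2×(1+g_2)/(r−g_2) = 4484.44339/0.038 = 118011.66821
P_0 = D_1/(1+r)^1 + D_2/(1+r)^2 + TV/(1+r)^2
    = 3163.13364 + 3638.33252 + 100245.63547 = 107047.10163

107047.10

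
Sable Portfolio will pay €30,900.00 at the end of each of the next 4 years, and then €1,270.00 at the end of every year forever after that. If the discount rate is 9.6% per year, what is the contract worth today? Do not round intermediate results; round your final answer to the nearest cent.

€107971.35

PV of 4-year annuity: €30,900.00 × [1 − (1+0.096)^−4] / 0.096 = 98803.01606
Perpetuity value at year 4: €1,270.00 / 0.096 = 13229.16667
PV of perpetuity: 13229.16667 / (1+0.096)^4 = 9168.33073
Total PV = 98803.01606 + 9168.33073 = 107971.34679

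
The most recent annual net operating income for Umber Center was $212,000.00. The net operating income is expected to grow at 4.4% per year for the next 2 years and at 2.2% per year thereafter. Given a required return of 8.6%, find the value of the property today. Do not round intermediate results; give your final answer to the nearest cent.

$3528306.63

D_1 = 221328.00000
D_2 = 231066.43200
Terminal value at year 2: TV = D_2×(1+g_2)/(r−g_2) = 236149.89350/0.064 = 3689842.08600
P_0 = D_1/(1+r)^1 + D_2/(1+r)^2 + TV/(1+r)^2
    = 203801.10497 + 195919.29428 + 3128586.23058 = 3528306.62983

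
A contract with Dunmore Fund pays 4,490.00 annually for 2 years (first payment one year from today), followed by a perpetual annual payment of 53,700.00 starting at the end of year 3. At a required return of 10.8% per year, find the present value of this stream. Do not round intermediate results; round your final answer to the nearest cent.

412724.61

PV of 2-year annuity: 4,490.00 × [1 − (1+0.108)^−2] / 0.108 = 7709.69907
Perpetuity value at year 2: 53,700.00 / 0.108 = 497222.22222
PV of perpetuity: 497222.22222 / (1+0.108)^2 = 405014.90817
Total PV = 7709.69907 + 405014.90817 = 412724.60724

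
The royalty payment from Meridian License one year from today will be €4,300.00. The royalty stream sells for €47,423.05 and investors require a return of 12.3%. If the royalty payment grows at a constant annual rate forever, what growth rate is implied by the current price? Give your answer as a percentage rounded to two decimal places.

3.23%

P = D₁/(r−g) ⇒ g = r − D₁/P = 0.123 − €4,300.00/€47,423.05 = 0.032327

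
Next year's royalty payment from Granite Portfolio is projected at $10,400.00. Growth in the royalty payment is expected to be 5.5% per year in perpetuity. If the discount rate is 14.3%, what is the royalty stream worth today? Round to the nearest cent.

Growing perpetuity: P = D₁ / (r − g) = $10,400.0000 / (0.143 − 0.055) = $118,181.82

$118181.82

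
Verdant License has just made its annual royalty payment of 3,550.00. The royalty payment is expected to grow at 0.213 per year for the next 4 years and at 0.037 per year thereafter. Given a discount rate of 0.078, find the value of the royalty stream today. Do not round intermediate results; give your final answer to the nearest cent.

D_1 = 4306.15000
D_2 = 5223.35995
D_3 = 6335.93562
D_4 = 7685.48991
Terminal value at year 4: TV = D_4×(1+g_2)/(r−g_2) = 7969.85303/0.041 = 194386.65934
P_0 = D_1/(1+r)^1 + D_2/(1+r)^2 + D_3/(1+r)^3 + D_4/(1+r)^4 + TV/(1+r)^4
    = 3994.57328 + 4494.82133 + 5057.71639 + 5691.10388 + 143943.28602 = 163181.50091

163181.50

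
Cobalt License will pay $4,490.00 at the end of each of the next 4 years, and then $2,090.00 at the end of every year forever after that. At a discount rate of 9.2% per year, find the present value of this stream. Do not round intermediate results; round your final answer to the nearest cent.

$30458.71

PV of 4-year annuity: $4,490.00 × [1 − (1+0.092)^−4] / 0.092 = 14482.71348
Perpetuity value at year 4: $2,090.00 / 0.092 = 22717.39130
PV of perpetuity: 22717.39130 / (1+0.092)^4 = 15975.99461
Total PV = 14482.71348 + 15975.99461 = 30458.70808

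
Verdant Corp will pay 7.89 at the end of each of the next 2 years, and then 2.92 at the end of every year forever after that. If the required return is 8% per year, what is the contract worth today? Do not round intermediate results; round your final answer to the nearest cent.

PV of 2-year annuity: 7.89 × [1 − (1+0.08)^−2] / 0.08 = 14.06996
Perpetuity value at year 2: 2.92 / 0.08 = 36.50000
PV of perpetuity: 36.50000 / (1+0.08)^2 = 31.29287
Total PV = 14.06996 + 31.29287 = 45.36283

45.36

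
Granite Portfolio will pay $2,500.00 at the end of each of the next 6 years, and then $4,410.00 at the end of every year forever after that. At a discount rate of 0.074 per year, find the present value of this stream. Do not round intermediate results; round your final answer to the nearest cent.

$50601.85

PV of 6-year annuity: $2,500.00 × [1 − (1+0.074)^−6] / 0.074 = 11770.61311
Perpetuity value at year 6: $4,410.00 / 0.074 = 59594.59459
PV of perpetuity: 59594.59459 / (1+0.074)^6 = 38831.23307
Total PV = 11770.61311 + 38831.23307 = 50601.84618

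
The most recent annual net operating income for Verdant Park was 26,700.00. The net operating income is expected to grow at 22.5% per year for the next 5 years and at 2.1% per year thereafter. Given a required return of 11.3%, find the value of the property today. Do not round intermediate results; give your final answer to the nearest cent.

D_1 = 32707.50000
D_2 = 40066.68750
D_3 = 49081.69219
D_4 = 60125.07293
D_5 = 73653.21434
Terminal value at year 5: TV = D_5×(1+g_2)/(r−g_2) = 75199.93184/0.092 = 817390.56348
P_0 = D_1/(1+r)^1 + D_2/(1+r)^2 + D_3/(1+r)^3 + D_4/(1+r)^4 + D_5/(1+r)^5 + TV/(1+r)^5
    = 29386.79245 + 32343.95396 + 35598.69146 + 39180.94972 + 43123.68680 + 478579.17636 = 658213.25076

658213.25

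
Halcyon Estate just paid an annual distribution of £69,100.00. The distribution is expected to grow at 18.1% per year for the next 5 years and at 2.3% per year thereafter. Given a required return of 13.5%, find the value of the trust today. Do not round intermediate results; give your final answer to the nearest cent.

D_1 = 81607.10000
D_2 = 96377.98510
D_3 = 113822.40040
D_4 = 134424.25488
D_5 = 158755.04501
Terminal value at year 5: TV = D_5×(1+g_2)/(r−g_2) = 162406.41104/0.112 = 1450057.24146
P_0 = D_1/(1+r)^1 + D_2/(1+r)^2 + D_3/(1+r)^3 + D_4/(1+r)^4 + D_5/(1+r)^5 + TV/(1+r)^5
    = 71900.52863 + 74814.55887 + 77846.69077 + 81001.71084 + 84284.59956 + 769849.51204 = 1159697.60071

£1159697.60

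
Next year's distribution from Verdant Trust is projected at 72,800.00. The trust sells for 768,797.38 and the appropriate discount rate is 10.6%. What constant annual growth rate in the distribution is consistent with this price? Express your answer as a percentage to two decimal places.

P = D₁/(r−g) ⇒ g = r − D₁/P = 0.106 − 72,800.00/768,797.38 = 0.011307

1.13%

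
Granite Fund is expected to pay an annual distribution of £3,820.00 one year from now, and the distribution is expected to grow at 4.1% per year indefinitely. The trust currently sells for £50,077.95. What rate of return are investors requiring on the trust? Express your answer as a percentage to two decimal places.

11.73%

P = D₁/(r − g) ⇒ r = D₁/P + g = £3,820.0000/£50,077.95 + 0.041 = 0.076281 + 0.041 = 0.117281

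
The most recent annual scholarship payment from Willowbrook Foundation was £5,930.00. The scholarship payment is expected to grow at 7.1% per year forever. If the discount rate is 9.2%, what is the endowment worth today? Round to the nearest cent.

D₁ = D₀ × (1 + g) = £5,930.00 × 1.071 = £6,351.0300
Growing perpetuity: P = D₁ / (r − g) = £6,351.0300 / (0.092 − 0.071) = £302,430.00

£302430.00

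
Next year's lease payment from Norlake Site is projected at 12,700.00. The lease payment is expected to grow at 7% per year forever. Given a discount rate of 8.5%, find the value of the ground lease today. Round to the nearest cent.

846666.67

Growing perpetuity: P = D₁ / (r − g) = 12,700.0000 / (0.085 − 0.07) = 846,666.67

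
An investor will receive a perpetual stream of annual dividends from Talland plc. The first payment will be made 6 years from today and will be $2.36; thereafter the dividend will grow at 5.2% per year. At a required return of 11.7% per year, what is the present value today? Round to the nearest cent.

$20.88

Value at end of year 5: C₁ / (r − g) = $2.36 / (0.117 − 0.052) = $36.3077
Discount to today: PV = $36.3077 / (1 + 0.117)^5 = $36.3077 / 1.738865 = $20.88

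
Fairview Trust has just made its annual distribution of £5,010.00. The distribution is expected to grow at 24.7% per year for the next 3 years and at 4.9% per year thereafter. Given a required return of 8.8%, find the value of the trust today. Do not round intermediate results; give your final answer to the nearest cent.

£222756.89

D_1 = 6247.47000
D_2 = 7790.59509
D_3 = 9714.87208
Terminal value at year 3: TV = D_3×(1+g_2)/(r−g_2) = 10190.90081/0.039 = 261305.14895
P_0 = D_1/(1+r)^1 + D_2/(1+r)^2 + D_3/(1+r)^3 + TV/(1+r)^3
    = 5742.15993 + 6581.31749 + 7543.10929 + 202890.29863 = 222756.88534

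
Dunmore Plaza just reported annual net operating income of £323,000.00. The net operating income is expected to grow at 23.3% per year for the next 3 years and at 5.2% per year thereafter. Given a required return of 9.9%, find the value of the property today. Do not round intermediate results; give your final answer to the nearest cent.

£11434875.77

D_1 = 398259.00000
D_2 = 491053.34700
D_3 = 605468.77685
Terminal value at year 3: TV = D_3×(1+g_2)/(r−g_2) = 636953.15325/0.047 = 13552194.74994
P_0 = D_1/(1+r)^1 + D_2/(1+r)^2 + D_3/(1+r)^3 + TV/(1+r)^3
    = 362383.07552 + 406568.09110 + 456140.54261 + 10209784.06011 = 11434875.76934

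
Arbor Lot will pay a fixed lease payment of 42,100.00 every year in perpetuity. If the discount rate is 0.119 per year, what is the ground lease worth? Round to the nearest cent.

353781.51

Level perpetuity: PV = C / r = 42,100.00 / 0.119 = 353,781.51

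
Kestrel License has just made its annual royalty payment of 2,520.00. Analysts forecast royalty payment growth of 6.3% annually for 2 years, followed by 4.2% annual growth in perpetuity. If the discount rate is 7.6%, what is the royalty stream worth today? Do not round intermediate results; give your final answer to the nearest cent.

D_1 = 2678.76000
D_2 = 2847.52188
Terminal value at year 2: TV = D_2×(1+g_2)/(r−g_2) = 2967.11780/0.034 = 87268.17056
P_0 = D_1/(1+r)^1 + D_2/(1+r)^2 + TV/(1+r)^2
    = 2489.55390 + 2459.47565 + 75375.69492 = 80324.72447

80324.72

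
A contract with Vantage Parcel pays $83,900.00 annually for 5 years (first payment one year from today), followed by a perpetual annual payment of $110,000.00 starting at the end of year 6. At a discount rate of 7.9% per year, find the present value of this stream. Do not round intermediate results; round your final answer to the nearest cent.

PV of 5-year annuity: $83,900.00 × [1 − (1+0.079)^−5] / 0.079 = 335873.13542
Perpetuity value at year 5: $110,000.00 / 0.079 = 1392405.06329
PV of perpetuity: 1392405.06329 / (1+0.079)^5 = 952046.95964
Total PV = 335873.13542 + 952046.95964 = 1287920.09506

$1287920.10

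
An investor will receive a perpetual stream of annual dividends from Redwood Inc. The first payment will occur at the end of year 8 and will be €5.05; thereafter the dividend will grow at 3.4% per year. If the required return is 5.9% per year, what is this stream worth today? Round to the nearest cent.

Value at end of year 7: C₁ / (r − g) = €5.05 / (0.059 − 0.034) = €202.0000
Discount to today: PV = €202.0000 / (1 + 0.059)^7 = €202.0000 / 1.493729 = €135.23

€135.23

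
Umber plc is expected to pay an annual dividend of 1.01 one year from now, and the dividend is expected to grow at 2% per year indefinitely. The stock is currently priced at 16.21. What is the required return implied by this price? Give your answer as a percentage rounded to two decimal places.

8.23%

P = D₁/(r − g) ⇒ r = D₁/P + g = 1.0100/16.21 + 0.02 = 0.062307 + 0.02 = 0.082307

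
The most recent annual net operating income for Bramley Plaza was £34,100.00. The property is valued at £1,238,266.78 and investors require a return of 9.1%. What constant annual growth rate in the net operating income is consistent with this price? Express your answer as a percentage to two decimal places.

P = D₀(1+g)/(r−g) ⇒ P(r−g) = D₀(1+g) ⇒ g(P+D₀) = P·r − D₀
g = (P·r − D₀)/(P + D₀) = (£1,238,266.78×0.091 − £34,100.00) / (£1,238,266.78 + £34,100.00) = 0.061761

6.18%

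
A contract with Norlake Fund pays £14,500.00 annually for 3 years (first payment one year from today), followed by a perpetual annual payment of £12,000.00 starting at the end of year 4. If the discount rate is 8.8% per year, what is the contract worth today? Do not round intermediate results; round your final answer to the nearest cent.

PV of 3-year annuity: £14,500.00 × [1 − (1+0.088)^−3] / 0.088 = 36834.99632
Perpetuity value at year 3: £12,000.00 / 0.088 = 136363.63636
PV of perpetuity: 136363.63636 / (1+0.088)^3 = 105879.50148
Total PV = 36834.99632 + 105879.50148 = 142714.49780

£142714.50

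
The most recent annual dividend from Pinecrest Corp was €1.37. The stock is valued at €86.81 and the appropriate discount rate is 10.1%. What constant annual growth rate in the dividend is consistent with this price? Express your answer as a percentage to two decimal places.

8.39%

P = D₀(1+g)/(r−g) ⇒ P(r−g) = D₀(1+g) ⇒ g(P+D₀) = P·r − D₀
g = (P·r − D₀)/(P + D₀) = (€86.81×0.101 − €1.37) / (€86.81 + €1.37) = 0.083894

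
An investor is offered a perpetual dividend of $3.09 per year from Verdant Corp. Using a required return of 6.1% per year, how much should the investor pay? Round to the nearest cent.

$50.66

Level perpetuity: PV = C / r = $3.09 / 0.061 = $50.66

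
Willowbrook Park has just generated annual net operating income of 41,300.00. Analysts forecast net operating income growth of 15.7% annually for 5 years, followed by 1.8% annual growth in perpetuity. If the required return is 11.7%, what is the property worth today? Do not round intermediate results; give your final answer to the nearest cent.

736137.39

D_1 = 47784.10000
D_2 = 55286.20370
D_3 = 63966.13768
D_4 = 74008.82130
D_5 = 85628.20624
Terminal value at year 5: TV = D_5×(1+g_2)/(r−g_2) = 87169.51395/0.099 = 880500.14094
P_0 = D_1/(1+r)^1 + D_2/(1+r)^2 + D_3/(1+r)^3 + D_4/(1+r)^4 + D_5/(1+r)^5 + TV/(1+r)^5
    = 42778.96150 + 44310.88492 + 45897.66684 + 47541.27174 + 49243.73447 + 506364.86553 = 736137.38500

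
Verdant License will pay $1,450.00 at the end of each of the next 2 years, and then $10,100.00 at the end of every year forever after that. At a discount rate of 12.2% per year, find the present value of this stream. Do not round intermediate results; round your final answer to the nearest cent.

$68206.27

PV of 2-year annuity: $1,450.00 × [1 − (1+0.122)^−2] / 0.122 = 2444.14894
Perpetuity value at year 2: $10,100.00 / 0.122 = 82786.88525
PV of perpetuity: 82786.88525 / (1+0.122)^2 = 65762.12363
Total PV = 2444.14894 + 65762.12363 = 68206.27258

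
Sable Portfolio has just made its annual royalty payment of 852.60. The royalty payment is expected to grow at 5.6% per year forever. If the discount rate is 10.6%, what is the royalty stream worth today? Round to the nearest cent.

18006.91

D₁ = D₀ × (1 + g) = 852.60 × 1.056 = 900.3456
Growing perpetuity: P = D₁ / (r − g) = 900.3456 / (0.106 − 0.056) = 18,006.91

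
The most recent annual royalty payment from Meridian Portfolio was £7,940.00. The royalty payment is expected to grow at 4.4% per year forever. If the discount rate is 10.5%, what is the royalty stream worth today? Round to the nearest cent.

£135891.15

D₁ = D₀ × (1 + g) = £7,940.00 × 1.044 = £8,289.3600
Growing perpetuity: P = D₁ / (r − g) = £8,289.3600 / (0.105 − 0.044) = £135,891.15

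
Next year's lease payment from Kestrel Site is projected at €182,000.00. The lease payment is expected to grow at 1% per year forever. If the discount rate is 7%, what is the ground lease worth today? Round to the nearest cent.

Growing perpetuity: P = D₁ / (r − g) = €182,000.0000 / (0.07 − 0.01) = €3,033,333.33

€3033333.33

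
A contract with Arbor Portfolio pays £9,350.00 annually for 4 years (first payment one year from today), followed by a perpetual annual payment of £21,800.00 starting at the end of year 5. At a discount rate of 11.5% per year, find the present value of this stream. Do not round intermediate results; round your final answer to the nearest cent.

£151348.53

PV of 4-year annuity: £9,350.00 × [1 − (1+0.115)^−4] / 0.115 = 28700.88902
Perpetuity value at year 4: £21,800.00 / 0.115 = 189565.21739
PV of perpetuity: 189565.21739 / (1+0.115)^4 = 122647.63656
Total PV = 28700.88902 + 122647.63656 = 151348.52559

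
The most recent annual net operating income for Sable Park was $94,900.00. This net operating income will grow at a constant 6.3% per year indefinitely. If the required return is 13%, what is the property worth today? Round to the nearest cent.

D₁ = D₀ × (1 + g) = $94,900.00 × 1.063 = $100,878.7000
Growing perpetuity: P = D₁ / (r − g) = $100,878.7000 / (0.13 − 0.063) = $1,505,652.24

$1505652.24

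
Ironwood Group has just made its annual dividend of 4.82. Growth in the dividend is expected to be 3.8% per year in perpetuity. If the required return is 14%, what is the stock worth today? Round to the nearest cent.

49.05

D₁ = D₀ × (1 + g) = 4.82 × 1.038 = 5.0032
Growing perpetuity: P = D₁ / (r − g) = 5.0032 / (0.14 − 0.038) = 49.05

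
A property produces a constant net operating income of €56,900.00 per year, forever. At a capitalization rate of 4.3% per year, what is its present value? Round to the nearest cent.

€1323255.81

Level perpetuity: PV = C / r = €56,900.00 / 0.043 = €1,323,255.81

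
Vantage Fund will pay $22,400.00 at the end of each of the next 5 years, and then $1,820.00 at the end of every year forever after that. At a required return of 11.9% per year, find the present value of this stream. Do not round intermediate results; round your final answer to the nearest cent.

PV of 5-year annuity: $22,400.00 × [1 − (1+0.119)^−5] / 0.119 = 80947.42386
Perpetuity value at year 5: $1,820.00 / 0.119 = 15294.11765
PV of perpetuity: 15294.11765 / (1+0.119)^5 = 8717.13946
Total PV = 80947.42386 + 8717.13946 = 89664.56332

$89664.56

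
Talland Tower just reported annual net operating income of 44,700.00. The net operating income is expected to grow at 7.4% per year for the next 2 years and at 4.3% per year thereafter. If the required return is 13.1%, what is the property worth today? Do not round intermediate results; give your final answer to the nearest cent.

D_1 = 48007.80000
D_2 = 51560.37720
Terminal value at year 2: TV = D_2×(1+g_2)/(r−g_2) = 53777.47342/0.088 = 611107.65250
P_0 = D_1/(1+r)^1 + D_2/(1+r)^2 + TV/(1+r)^2
    = 42447.21485 + 40307.96530 + 477740.99781 = 560496.17796

560496.18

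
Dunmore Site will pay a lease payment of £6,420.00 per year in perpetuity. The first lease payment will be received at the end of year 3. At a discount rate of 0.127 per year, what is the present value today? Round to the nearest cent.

Value at end of year 2: C / r = £6,420.00 / 0.127 = £50,551.1811
Discount to today: PV = £50,551.1811 / (1 + 0.127)^2 = £50,551.1811 / 1.270129 = £39,800.04

£39800.04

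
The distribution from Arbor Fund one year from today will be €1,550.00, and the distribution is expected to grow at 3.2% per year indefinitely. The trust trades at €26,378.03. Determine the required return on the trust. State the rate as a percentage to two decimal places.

9.08%

P = D₁/(r − g) ⇒ r = D₁/P + g = €1,550.0000/€26,378.03 + 0.032 = 0.058761 + 0.032 = 0.090761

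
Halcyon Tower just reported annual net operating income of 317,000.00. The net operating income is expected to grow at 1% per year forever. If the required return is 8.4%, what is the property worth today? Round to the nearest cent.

4326621.62

D₁ = D₀ × (1 + g) = 317,000.00 × 1.01 = 320,170.0000
Growing perpetuity: P = D₁ / (r − g) = 320,170.0000 / (0.084 − 0.01) = 4,326,621.62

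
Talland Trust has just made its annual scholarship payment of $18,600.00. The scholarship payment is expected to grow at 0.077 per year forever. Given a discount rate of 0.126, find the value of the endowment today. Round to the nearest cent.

$408820.41

D₁ = D₀ × (1 + g) = $18,600.00 × 1.077 = $20,032.2000
Growing perpetuity: P = D₁ / (r − g) = $20,032.2000 / (0.126 − 0.077) = $408,820.41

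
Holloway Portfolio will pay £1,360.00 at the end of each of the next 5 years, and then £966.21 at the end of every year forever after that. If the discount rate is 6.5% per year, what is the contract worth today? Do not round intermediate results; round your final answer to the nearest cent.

PV of 5-year annuity: £1,360.00 × [1 − (1+0.065)^−5] / 0.065 = 5651.72404
Perpetuity value at year 5: £966.21 / 0.065 = 14864.76923
PV of perpetuity: 14864.76923 / (1+0.065)^5 = 10849.51020
Total PV = 5651.72404 + 10849.51020 = 16501.23424

£16501.23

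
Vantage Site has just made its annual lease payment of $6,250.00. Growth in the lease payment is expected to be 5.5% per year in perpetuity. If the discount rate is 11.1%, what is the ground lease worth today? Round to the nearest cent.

$117745.54

D₁ = D₀ × (1 + g) = $6,250.00 × 1.055 = $6,593.7500
Growing perpetuity: P = D₁ / (r − g) = $6,593.7500 / (0.111 − 0.055) = $117,745.54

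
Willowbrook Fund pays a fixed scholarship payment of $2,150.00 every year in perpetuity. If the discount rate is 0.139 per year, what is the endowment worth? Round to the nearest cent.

$15467.63

Level perpetuity: PV = C / r = $2,150.00 / 0.139 = $15,467.63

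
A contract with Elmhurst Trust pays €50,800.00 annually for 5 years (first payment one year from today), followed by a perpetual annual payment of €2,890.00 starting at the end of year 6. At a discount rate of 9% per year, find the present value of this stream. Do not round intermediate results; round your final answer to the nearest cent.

PV of 5-year annuity: €50,800.00 × [1 − (1+0.09)^−5] / 0.09 = 197594.28418
Perpetuity value at year 5: €2,890.00 / 0.09 = 32111.11111
PV of perpetuity: 32111.11111 / (1+0.09)^5 = 20870.01896
Total PV = 197594.28418 + 20870.01896 = 218464.30314

€218464.30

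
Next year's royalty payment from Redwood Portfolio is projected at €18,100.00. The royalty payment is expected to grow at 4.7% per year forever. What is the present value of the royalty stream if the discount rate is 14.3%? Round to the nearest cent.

Growing perpetuity: P = D₁ / (r − g) = €18,100.0000 / (0.143 − 0.047) = €188,541.67

€188541.67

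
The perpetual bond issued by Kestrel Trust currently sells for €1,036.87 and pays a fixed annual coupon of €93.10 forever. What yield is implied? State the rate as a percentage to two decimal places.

P = C/r ⇒ r = C/P = €93.10/€1,036.87 = 0.089789

8.98%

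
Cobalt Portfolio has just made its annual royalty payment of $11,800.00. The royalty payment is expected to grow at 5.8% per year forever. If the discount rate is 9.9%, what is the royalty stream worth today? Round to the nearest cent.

D₁ = D₀ × (1 + g) = $11,800.00 × 1.058 = $12,484.4000
Growing perpetuity: P = D₁ / (r − g) = $12,484.4000 / (0.099 − 0.058) = $304,497.56

$304497.56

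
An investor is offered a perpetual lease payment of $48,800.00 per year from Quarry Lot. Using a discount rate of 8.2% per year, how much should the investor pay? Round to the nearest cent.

Level perpetuity: PV = C / r = $48,800.00 / 0.082 = $595,121.95

$595121.95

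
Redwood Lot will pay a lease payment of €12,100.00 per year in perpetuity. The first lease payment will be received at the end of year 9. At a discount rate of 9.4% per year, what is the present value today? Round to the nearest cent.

Value at end of year 8: C / r = €12,100.00 / 0.094 = €128,723.4043
Discount to today: PV = €128,723.4043 / (1 + 0.094)^8 = €128,723.4043 / 2.051817 = €62,736.31

€62736.31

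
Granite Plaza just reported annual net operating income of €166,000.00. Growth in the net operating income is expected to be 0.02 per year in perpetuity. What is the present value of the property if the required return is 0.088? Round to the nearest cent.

D₁ = D₀ × (1 + g) = €166,000.00 × 1.02 = €169,320.0000
Growing perpetuity: P = D₁ / (r − g) = €169,320.0000 / (0.088 − 0.02) = €2,490,000.00

€2490000.00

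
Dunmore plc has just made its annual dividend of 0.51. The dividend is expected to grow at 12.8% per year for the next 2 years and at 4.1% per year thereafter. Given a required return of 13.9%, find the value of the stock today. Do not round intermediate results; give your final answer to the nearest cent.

D_1 = 0.57528
D_2 = 0.64892
Terminal value at year 2: TV = D_2×(1+g_2)/(r−g_2) = 0.67552/0.098 = 6.89308
P_0 = D_1/(1+r)^1 + D_2/(1+r)^2 + TV/(1+r)^2
    = 0.50507 + 0.50020 + 5.31332 = 6.31859

6.32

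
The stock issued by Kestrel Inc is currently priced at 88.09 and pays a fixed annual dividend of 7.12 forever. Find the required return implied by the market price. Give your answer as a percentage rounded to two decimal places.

8.08%

P = C/r ⇒ r = C/P = 7.12/88.09 = 0.080826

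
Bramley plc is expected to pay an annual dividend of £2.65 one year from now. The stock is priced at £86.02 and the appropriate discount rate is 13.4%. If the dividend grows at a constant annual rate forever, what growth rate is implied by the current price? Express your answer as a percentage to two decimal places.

P = D₁/(r−g) ⇒ g = r − D₁/P = 0.134 − £2.65/£86.02 = 0.103193

10.32%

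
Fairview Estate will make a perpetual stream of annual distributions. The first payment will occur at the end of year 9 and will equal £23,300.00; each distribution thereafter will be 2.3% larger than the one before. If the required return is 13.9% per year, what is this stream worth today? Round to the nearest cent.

£70910.11

Value at end of year 8: C₁ / (r − g) = £23,300.00 / (0.139 − 0.023) = £200,862.0690
Discount to today: PV = £200,862.0690 / (1 + 0.139)^8 = £200,862.0690 / 2.832630 = £70,910.11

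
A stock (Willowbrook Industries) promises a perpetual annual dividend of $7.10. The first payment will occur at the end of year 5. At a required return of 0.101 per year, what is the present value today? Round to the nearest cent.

$47.84

Value at end of year 4: C / r = $7.10 / 0.101 = $70.2970
Discount to today: PV = $70.2970 / (1 + 0.101)^4 = $70.2970 / 1.469431 = $47.84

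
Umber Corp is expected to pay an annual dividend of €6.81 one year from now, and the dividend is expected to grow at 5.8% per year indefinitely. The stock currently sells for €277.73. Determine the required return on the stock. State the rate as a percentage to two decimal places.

P = D₁/(r − g) ⇒ r = D₁/P + g = €6.8100/€277.73 + 0.058 = 0.024520 + 0.058 = 0.082520

8.25%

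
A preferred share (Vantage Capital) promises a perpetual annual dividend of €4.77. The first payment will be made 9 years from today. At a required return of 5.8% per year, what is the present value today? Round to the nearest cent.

€52.38

Value at end of year 8: C / r = €4.77 / 0.058 = €82.2414
Discount to today: PV = €82.2414 / (1 + 0.058)^8 = €82.2414 / 1.569948 = €52.38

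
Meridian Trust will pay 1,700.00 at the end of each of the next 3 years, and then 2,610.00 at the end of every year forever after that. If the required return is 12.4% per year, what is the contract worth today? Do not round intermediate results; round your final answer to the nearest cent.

PV of 3-year annuity: 1,700.00 × [1 − (1+0.124)^−3] / 0.124 = 4055.21042
Perpetuity value at year 3: 2,610.00 / 0.124 = 21048.38710
PV of perpetuity: 21048.38710 / (1+0.124)^3 = 14822.44640
Total PV = 4055.21042 + 14822.44640 = 18877.65681

18877.66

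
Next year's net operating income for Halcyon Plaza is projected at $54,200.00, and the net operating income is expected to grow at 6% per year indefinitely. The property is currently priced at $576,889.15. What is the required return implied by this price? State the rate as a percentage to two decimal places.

P = D₁/(r − g) ⇒ r = D₁/P + g = $54,200.0000/$576,889.15 + 0.06 = 0.093952 + 0.06 = 0.153952

15.40%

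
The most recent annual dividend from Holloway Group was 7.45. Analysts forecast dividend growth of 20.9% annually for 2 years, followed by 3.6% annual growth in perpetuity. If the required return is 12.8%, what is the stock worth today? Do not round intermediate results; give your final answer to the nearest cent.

D_1 = 9.00705
D_2 = 10.88952
Terminal value at year 2: TV = D_2×(1+g_2)/(r−g_2) = 11.28155/0.092 = 122.62550
P_0 = D_1/(1+r)^1 + D_2/(1+r)^2 + TV/(1+r)^2
    = 7.98497 + 8.55836 + 96.37460 = 112.91794

112.92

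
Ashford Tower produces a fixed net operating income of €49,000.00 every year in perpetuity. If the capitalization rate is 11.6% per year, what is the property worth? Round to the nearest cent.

€422413.79

Level perpetuity: PV = C / r = €49,000.00 / 0.116 = €422,413.79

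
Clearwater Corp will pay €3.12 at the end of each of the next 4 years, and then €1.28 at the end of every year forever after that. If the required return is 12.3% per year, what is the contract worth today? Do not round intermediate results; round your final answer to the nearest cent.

PV of 4-year annuity: €3.12 × [1 − (1+0.123)^−4] / 0.123 = 9.41696
Perpetuity value at year 4: €1.28 / 0.123 = 10.40650
PV of perpetuity: 10.40650 / (1+0.123)^4 = 6.54313
Total PV = 9.41696 + 6.54313 = 15.96010

€15.96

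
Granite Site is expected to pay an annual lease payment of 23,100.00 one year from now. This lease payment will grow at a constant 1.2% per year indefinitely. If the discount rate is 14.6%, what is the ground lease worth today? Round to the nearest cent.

Growing perpetuity: P = D₁ / (r − g) = 23,100.0000 / (0.146 − 0.012) = 172,388.06

172388.06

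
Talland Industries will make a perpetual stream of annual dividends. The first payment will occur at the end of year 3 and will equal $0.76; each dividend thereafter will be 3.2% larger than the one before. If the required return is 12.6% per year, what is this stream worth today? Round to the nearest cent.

$6.38

Value at end of year 2: C₁ / (r − g) = $0.76 / (0.126 − 0.032) = $8.0851
Discount to today: PV = $8.0851 / (1 + 0.126)^2 = $8.0851 / 1.267876 = $6.38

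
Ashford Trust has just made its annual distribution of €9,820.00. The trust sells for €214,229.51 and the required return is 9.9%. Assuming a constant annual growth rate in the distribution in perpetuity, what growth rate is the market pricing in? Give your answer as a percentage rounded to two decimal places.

P = D₀(1+g)/(r−g) ⇒ P(r−g) = D₀(1+g) ⇒ g(P+D₀) = P·r − D₀
g = (P·r − D₀)/(P + D₀) = (€214,229.51×0.099 − €9,820.00) / (€214,229.51 + €9,820.00) = 0.050831

5.08%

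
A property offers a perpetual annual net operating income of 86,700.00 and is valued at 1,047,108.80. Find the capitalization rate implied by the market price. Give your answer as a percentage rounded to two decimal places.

8.28%

P = C/r ⇒ r = C/P = 86,700.00/1,047,108.80 = 0.082799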